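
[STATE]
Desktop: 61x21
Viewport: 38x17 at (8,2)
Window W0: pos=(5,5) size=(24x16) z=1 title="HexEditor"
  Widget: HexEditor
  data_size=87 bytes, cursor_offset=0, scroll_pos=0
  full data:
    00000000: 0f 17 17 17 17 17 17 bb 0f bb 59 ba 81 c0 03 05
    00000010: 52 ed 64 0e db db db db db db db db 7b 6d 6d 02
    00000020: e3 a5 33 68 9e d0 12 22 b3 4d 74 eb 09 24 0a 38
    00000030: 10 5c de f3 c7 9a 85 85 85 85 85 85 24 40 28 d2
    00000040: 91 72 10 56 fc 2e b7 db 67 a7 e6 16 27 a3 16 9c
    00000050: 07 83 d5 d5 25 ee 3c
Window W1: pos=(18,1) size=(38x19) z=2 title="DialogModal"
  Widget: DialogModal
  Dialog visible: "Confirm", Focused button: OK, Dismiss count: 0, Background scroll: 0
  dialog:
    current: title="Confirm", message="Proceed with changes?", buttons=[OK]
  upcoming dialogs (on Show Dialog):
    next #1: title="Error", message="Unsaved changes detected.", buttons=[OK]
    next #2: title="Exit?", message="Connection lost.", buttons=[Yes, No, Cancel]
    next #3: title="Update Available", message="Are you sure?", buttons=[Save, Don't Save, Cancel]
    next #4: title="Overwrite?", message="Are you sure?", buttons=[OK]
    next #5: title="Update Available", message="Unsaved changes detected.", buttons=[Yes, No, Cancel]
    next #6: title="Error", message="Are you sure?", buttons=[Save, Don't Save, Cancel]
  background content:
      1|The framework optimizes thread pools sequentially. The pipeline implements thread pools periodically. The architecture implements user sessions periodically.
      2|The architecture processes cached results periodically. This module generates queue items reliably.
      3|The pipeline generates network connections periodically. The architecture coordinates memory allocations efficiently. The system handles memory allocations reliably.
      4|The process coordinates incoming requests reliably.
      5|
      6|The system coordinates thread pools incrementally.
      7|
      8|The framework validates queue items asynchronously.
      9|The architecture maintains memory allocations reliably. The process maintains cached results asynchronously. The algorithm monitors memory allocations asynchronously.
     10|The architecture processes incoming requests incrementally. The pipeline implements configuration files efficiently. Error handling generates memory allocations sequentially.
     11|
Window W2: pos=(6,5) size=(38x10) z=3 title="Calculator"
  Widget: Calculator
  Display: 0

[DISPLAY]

          ┃ DialogModal               
          ┠───────────────────────────
          ┃The framework optimizes thr
━━━━━━━━━━━━━━━━━━━━━━━━━━━━━━━━━━━┓s 
Calculator                         ┃tw
───────────────────────────────────┨nc
                                  0┃  
───┬───┬───┬───┐                   ┃──
 7 │ 8 │ 9 │ ÷ │                   ┃  
───┼───┼───┼───┤                   ┃es
 4 │ 5 │ 6 │ × │                   ┃  
───┴───┴───┴───┘                   ┃──
━━━━━━━━━━━━━━━━━━━━━━━━━━━━━━━━━━━┛  
          ┃                           
          ┃                           
          ┃                           
          ┃                           


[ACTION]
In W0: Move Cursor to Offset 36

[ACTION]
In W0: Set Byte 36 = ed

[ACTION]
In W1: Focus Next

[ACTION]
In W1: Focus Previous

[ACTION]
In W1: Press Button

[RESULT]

          ┃ DialogModal               
          ┠───────────────────────────
          ┃The framework optimizes thr
━━━━━━━━━━━━━━━━━━━━━━━━━━━━━━━━━━━┓s 
Calculator                         ┃tw
───────────────────────────────────┨nc
                                  0┃  
───┬───┬───┬───┐                   ┃re
 7 │ 8 │ 9 │ ÷ │                   ┃  
───┼───┼───┼───┤                   ┃ue
 4 │ 5 │ 6 │ × │                   ┃s 
───┴───┴───┴───┘                   ┃s 
━━━━━━━━━━━━━━━━━━━━━━━━━━━━━━━━━━━┛  
          ┃                           
          ┃                           
          ┃                           
          ┃                           


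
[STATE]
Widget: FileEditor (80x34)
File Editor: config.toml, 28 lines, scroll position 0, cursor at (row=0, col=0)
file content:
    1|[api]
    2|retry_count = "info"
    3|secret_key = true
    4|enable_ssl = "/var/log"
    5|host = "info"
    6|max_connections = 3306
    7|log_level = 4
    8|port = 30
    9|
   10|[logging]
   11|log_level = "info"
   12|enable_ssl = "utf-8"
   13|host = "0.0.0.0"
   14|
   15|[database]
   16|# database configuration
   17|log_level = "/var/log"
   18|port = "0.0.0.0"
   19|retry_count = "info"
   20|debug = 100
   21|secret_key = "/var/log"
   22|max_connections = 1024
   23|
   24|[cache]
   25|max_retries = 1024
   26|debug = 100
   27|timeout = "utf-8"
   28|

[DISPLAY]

█api]                                                                          ▲
retry_count = "info"                                                           █
secret_key = true                                                              ░
enable_ssl = "/var/log"                                                        ░
host = "info"                                                                  ░
max_connections = 3306                                                         ░
log_level = 4                                                                  ░
port = 30                                                                      ░
                                                                               ░
[logging]                                                                      ░
log_level = "info"                                                             ░
enable_ssl = "utf-8"                                                           ░
host = "0.0.0.0"                                                               ░
                                                                               ░
[database]                                                                     ░
# database configuration                                                       ░
log_level = "/var/log"                                                         ░
port = "0.0.0.0"                                                               ░
retry_count = "info"                                                           ░
debug = 100                                                                    ░
secret_key = "/var/log"                                                        ░
max_connections = 1024                                                         ░
                                                                               ░
[cache]                                                                        ░
max_retries = 1024                                                             ░
debug = 100                                                                    ░
timeout = "utf-8"                                                              ░
                                                                               ░
                                                                               ░
                                                                               ░
                                                                               ░
                                                                               ░
                                                                               ░
                                                                               ▼


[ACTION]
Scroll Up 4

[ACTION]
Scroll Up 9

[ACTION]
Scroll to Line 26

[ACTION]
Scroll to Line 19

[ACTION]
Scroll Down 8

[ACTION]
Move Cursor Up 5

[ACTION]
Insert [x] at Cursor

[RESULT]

x█api]                                                                         ▲
retry_count = "info"                                                           █
secret_key = true                                                              ░
enable_ssl = "/var/log"                                                        ░
host = "info"                                                                  ░
max_connections = 3306                                                         ░
log_level = 4                                                                  ░
port = 30                                                                      ░
                                                                               ░
[logging]                                                                      ░
log_level = "info"                                                             ░
enable_ssl = "utf-8"                                                           ░
host = "0.0.0.0"                                                               ░
                                                                               ░
[database]                                                                     ░
# database configuration                                                       ░
log_level = "/var/log"                                                         ░
port = "0.0.0.0"                                                               ░
retry_count = "info"                                                           ░
debug = 100                                                                    ░
secret_key = "/var/log"                                                        ░
max_connections = 1024                                                         ░
                                                                               ░
[cache]                                                                        ░
max_retries = 1024                                                             ░
debug = 100                                                                    ░
timeout = "utf-8"                                                              ░
                                                                               ░
                                                                               ░
                                                                               ░
                                                                               ░
                                                                               ░
                                                                               ░
                                                                               ▼


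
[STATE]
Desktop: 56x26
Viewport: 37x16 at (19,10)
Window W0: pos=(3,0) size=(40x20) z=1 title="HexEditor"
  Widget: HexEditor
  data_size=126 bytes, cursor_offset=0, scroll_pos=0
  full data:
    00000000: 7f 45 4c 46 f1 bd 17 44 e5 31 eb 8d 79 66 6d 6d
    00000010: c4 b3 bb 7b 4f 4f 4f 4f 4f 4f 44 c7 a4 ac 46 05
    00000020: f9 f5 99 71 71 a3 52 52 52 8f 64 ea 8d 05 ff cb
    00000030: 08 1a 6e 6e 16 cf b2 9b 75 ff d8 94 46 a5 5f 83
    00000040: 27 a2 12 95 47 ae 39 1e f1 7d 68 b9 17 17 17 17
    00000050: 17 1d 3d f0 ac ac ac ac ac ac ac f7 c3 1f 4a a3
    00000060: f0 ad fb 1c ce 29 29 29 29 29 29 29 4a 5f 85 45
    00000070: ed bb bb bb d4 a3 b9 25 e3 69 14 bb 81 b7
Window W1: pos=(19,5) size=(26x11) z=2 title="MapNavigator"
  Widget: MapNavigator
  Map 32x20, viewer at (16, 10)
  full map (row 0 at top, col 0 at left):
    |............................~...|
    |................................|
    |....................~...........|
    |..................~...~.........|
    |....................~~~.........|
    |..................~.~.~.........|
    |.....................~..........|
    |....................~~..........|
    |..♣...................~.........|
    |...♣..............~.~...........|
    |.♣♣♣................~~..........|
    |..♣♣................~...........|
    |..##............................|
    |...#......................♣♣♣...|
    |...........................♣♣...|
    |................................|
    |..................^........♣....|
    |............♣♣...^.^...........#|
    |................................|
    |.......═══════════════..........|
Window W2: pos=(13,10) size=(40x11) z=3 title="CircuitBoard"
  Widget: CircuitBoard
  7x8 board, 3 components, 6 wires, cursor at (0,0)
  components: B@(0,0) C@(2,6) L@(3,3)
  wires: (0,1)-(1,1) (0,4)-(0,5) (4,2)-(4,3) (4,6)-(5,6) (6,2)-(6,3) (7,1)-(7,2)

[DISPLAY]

━━━━━━━━━━━━━━━━━━━━━━━━━━━━━━━━━┓   
uitBoard                         ┃   
─────────────────────────────────┨   
1 2 3 4 5 6                      ┃   
]  ·           · ─ ·             ┃   
   │                             ┃   
   ·                             ┃   
                                 ┃   
                       C         ┃   
                                 ┃   
━━━━━━━━━━━━━━━━━━━━━━━━━━━━━━━━━┛   
                                     
                                     
                                     
                                     
                                     


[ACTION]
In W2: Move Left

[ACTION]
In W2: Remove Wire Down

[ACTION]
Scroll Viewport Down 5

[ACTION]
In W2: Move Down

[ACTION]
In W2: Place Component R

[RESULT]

━━━━━━━━━━━━━━━━━━━━━━━━━━━━━━━━━┓   
uitBoard                         ┃   
─────────────────────────────────┨   
1 2 3 4 5 6                      ┃   
   ·           · ─ ·             ┃   
   │                             ┃   
]  ·                             ┃   
                                 ┃   
                       C         ┃   
                                 ┃   
━━━━━━━━━━━━━━━━━━━━━━━━━━━━━━━━━┛   
                                     
                                     
                                     
                                     
                                     


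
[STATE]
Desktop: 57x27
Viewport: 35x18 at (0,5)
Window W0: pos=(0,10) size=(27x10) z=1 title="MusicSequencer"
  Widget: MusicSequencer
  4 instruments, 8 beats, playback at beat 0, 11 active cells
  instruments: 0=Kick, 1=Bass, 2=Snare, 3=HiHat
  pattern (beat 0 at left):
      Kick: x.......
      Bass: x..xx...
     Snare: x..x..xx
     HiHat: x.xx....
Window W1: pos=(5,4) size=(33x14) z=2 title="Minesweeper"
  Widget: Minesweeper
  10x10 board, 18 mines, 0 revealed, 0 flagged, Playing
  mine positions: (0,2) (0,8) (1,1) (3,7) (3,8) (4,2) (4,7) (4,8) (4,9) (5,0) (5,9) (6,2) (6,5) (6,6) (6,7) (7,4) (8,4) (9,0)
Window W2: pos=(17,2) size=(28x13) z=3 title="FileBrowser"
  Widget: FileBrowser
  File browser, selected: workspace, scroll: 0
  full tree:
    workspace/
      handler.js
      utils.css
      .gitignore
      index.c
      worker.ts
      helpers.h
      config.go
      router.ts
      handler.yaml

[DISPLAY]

     ┃ Minesweepe┃> [-] workspace/ 
     ┠───────────┃    handler.js   
     ┃■■■■■■■■■■ ┃    utils.css    
     ┃■■■■■■■■■■ ┃    .gitignore   
     ┃■■■■■■■■■■ ┃    index.c      
┏━━━━┃■■■■■■■■■■ ┃    worker.ts    
┃ Mus┃■■■■■■■■■■ ┃    helpers.h    
┠────┃■■■■■■■■■■ ┃    config.go    
┃    ┃■■■■■■■■■■ ┃    router.ts    
┃  Ki┃■■■■■■■■■■ ┗━━━━━━━━━━━━━━━━━
┃  Ba┃■■■■■■■■■■                   
┃ Sna┃■■■■■■■■■■                   
┃ HiH┗━━━━━━━━━━━━━━━━━━━━━━━━━━━━━
┃                         ┃        
┗━━━━━━━━━━━━━━━━━━━━━━━━━┛        
                                   
                                   
                                   


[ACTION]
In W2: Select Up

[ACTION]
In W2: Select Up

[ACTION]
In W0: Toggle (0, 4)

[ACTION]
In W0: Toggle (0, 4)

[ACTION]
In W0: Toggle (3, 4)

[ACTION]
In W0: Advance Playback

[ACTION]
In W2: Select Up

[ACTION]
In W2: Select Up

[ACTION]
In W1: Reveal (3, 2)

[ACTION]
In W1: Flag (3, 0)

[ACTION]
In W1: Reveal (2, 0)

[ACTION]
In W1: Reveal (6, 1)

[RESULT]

     ┃ Minesweepe┃> [-] workspace/ 
     ┠───────────┃    handler.js   
     ┃■■■■■■■■■■ ┃    utils.css    
     ┃■■■■■■■■■■ ┃    .gitignore   
     ┃1■■■■■■■■■ ┃    index.c      
┏━━━━┃⚑■1■■■■■■■ ┃    worker.ts    
┃ Mus┃■■■■■■■■■■ ┃    helpers.h    
┠────┃■■■■■■■■■■ ┃    config.go    
┃    ┃■2■■■■■■■■ ┃    router.ts    
┃  Ki┃■■■■■■■■■■ ┗━━━━━━━━━━━━━━━━━
┃  Ba┃■■■■■■■■■■                   
┃ Sna┃■■■■■■■■■■                   
┃ HiH┗━━━━━━━━━━━━━━━━━━━━━━━━━━━━━
┃                         ┃        
┗━━━━━━━━━━━━━━━━━━━━━━━━━┛        
                                   
                                   
                                   


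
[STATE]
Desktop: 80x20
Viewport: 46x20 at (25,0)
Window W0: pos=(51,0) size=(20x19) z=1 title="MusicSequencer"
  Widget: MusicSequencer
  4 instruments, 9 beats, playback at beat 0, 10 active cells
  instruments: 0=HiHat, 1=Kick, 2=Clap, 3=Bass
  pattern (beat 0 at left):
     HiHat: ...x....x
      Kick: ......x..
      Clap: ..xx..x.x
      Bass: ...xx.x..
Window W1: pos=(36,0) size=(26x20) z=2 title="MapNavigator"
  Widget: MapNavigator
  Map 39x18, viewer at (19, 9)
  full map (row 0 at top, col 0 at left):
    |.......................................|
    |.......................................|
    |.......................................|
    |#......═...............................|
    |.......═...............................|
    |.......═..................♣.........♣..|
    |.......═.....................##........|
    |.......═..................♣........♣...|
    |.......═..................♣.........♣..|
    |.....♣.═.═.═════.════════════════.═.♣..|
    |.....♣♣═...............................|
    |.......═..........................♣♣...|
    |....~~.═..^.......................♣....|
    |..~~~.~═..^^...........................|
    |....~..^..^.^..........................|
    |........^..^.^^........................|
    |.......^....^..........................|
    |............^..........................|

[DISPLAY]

           ┏━━━━━━━━━━━━━━━━━━━━━━━━┓━━━━━━━━┓
           ┃ MapNavigator           ┃encer   ┃
           ┠────────────────────────┨────────┨
           ┃........................┃45678   ┃
           ┃........................┃····█   ┃
           ┃═.......................┃··█··   ┃
           ┃═.......................┃··█·█   ┃
           ┃═..................♣....┃█·█··   ┃
           ┃═.....................##┃        ┃
           ┃═..................♣....┃        ┃
           ┃═..................♣....┃        ┃
           ┃═.═.═════.══@═══════════┃        ┃
           ┃═.......................┃        ┃
           ┃═.......................┃        ┃
           ┃═..^....................┃        ┃
           ┃═..^^...................┃        ┃
           ┃^..^.^..................┃        ┃
           ┃.^..^.^^................┃        ┃
           ┃^....^..................┃━━━━━━━━┛
           ┗━━━━━━━━━━━━━━━━━━━━━━━━┛         


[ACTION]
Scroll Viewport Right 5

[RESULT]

      ┏━━━━━━━━━━━━━━━━━━━━━━━━┓━━━━━━━━┓     
      ┃ MapNavigator           ┃encer   ┃     
      ┠────────────────────────┨────────┨     
      ┃........................┃45678   ┃     
      ┃........................┃····█   ┃     
      ┃═.......................┃··█··   ┃     
      ┃═.......................┃··█·█   ┃     
      ┃═..................♣....┃█·█··   ┃     
      ┃═.....................##┃        ┃     
      ┃═..................♣....┃        ┃     
      ┃═..................♣....┃        ┃     
      ┃═.═.═════.══@═══════════┃        ┃     
      ┃═.......................┃        ┃     
      ┃═.......................┃        ┃     
      ┃═..^....................┃        ┃     
      ┃═..^^...................┃        ┃     
      ┃^..^.^..................┃        ┃     
      ┃.^..^.^^................┃        ┃     
      ┃^....^..................┃━━━━━━━━┛     
      ┗━━━━━━━━━━━━━━━━━━━━━━━━┛              


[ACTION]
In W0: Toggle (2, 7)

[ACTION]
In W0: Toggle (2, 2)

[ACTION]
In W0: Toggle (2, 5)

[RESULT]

      ┏━━━━━━━━━━━━━━━━━━━━━━━━┓━━━━━━━━┓     
      ┃ MapNavigator           ┃encer   ┃     
      ┠────────────────────────┨────────┨     
      ┃........................┃45678   ┃     
      ┃........................┃····█   ┃     
      ┃═.......................┃··█··   ┃     
      ┃═.......................┃·████   ┃     
      ┃═..................♣....┃█·█··   ┃     
      ┃═.....................##┃        ┃     
      ┃═..................♣....┃        ┃     
      ┃═..................♣....┃        ┃     
      ┃═.═.═════.══@═══════════┃        ┃     
      ┃═.......................┃        ┃     
      ┃═.......................┃        ┃     
      ┃═..^....................┃        ┃     
      ┃═..^^...................┃        ┃     
      ┃^..^.^..................┃        ┃     
      ┃.^..^.^^................┃        ┃     
      ┃^....^..................┃━━━━━━━━┛     
      ┗━━━━━━━━━━━━━━━━━━━━━━━━┛              


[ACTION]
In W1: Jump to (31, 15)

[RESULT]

      ┏━━━━━━━━━━━━━━━━━━━━━━━━┓━━━━━━━━┓     
      ┃ MapNavigator           ┃encer   ┃     
      ┠────────────────────────┨────────┨     
      ┃.......♣........♣...    ┃45678   ┃     
      ┃.......♣.........♣..    ┃····█   ┃     
      ┃══════════════.═.♣..    ┃··█··   ┃     
      ┃....................    ┃·████   ┃     
      ┃...............♣♣...    ┃█·█··   ┃     
      ┃...............♣....    ┃        ┃     
      ┃....................    ┃        ┃     
      ┃....................    ┃        ┃     
      ┃............@.......    ┃        ┃     
      ┃....................    ┃        ┃     
      ┃....................    ┃        ┃     
      ┃                        ┃        ┃     
      ┃                        ┃        ┃     
      ┃                        ┃        ┃     
      ┃                        ┃        ┃     
      ┃                        ┃━━━━━━━━┛     
      ┗━━━━━━━━━━━━━━━━━━━━━━━━┛              


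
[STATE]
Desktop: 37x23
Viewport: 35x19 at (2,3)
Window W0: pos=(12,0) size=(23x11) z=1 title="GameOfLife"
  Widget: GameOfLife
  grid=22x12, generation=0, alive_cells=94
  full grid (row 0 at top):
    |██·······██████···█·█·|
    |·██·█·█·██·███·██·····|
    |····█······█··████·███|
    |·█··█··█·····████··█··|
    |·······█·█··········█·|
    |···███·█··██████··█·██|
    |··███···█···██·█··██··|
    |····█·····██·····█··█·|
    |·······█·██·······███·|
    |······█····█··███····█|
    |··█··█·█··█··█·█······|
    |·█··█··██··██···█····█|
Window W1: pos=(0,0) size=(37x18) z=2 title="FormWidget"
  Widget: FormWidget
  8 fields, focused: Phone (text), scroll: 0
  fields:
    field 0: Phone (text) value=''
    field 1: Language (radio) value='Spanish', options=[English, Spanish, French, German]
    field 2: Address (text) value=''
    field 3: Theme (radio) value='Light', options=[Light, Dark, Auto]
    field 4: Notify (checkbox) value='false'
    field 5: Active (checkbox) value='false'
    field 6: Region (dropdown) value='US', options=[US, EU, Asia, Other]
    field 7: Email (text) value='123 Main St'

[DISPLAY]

 Phone:      [                   ]┃
 Language:   ( ) English  (●) Span┃
 Address:    [                   ]┃
 Theme:      (●) Light  ( ) Dark  ┃
 Notify:     [ ]                  ┃
 Active:     [ ]                  ┃
 Region:     [US                ▼]┃
 Email:      [123 Main St        ]┃
                                  ┃
                                  ┃
                                  ┃
                                  ┃
                                  ┃
                                  ┃
━━━━━━━━━━━━━━━━━━━━━━━━━━━━━━━━━━┛
                                   
                                   
                                   
                                   


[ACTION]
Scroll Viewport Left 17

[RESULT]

┃> Phone:      [                   
┃  Language:   ( ) English  (●) Spa
┃  Address:    [                   
┃  Theme:      (●) Light  ( ) Dark 
┃  Notify:     [ ]                 
┃  Active:     [ ]                 
┃  Region:     [US                ▼
┃  Email:      [123 Main St        
┃                                  
┃                                  
┃                                  
┃                                  
┃                                  
┃                                  
┗━━━━━━━━━━━━━━━━━━━━━━━━━━━━━━━━━━
                                   
                                   
                                   
                                   


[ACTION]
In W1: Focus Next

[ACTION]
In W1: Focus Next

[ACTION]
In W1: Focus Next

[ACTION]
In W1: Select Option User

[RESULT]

┃  Phone:      [                   
┃  Language:   ( ) English  (●) Spa
┃  Address:    [                   
┃> Theme:      (●) Light  ( ) Dark 
┃  Notify:     [ ]                 
┃  Active:     [ ]                 
┃  Region:     [US                ▼
┃  Email:      [123 Main St        
┃                                  
┃                                  
┃                                  
┃                                  
┃                                  
┃                                  
┗━━━━━━━━━━━━━━━━━━━━━━━━━━━━━━━━━━
                                   
                                   
                                   
                                   


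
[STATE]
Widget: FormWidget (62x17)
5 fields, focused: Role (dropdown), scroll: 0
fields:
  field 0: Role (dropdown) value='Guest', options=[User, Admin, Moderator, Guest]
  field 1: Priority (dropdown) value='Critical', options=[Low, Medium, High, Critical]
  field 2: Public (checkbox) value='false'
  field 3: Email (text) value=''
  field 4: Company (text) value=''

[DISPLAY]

> Role:       [Guest                                        ▼]
  Priority:   [Critical                                     ▼]
  Public:     [ ]                                             
  Email:      [                                              ]
  Company:    [                                              ]
                                                              
                                                              
                                                              
                                                              
                                                              
                                                              
                                                              
                                                              
                                                              
                                                              
                                                              
                                                              


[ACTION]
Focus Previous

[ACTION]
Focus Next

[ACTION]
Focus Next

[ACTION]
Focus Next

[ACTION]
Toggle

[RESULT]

  Role:       [Guest                                        ▼]
  Priority:   [Critical                                     ▼]
> Public:     [x]                                             
  Email:      [                                              ]
  Company:    [                                              ]
                                                              
                                                              
                                                              
                                                              
                                                              
                                                              
                                                              
                                                              
                                                              
                                                              
                                                              
                                                              


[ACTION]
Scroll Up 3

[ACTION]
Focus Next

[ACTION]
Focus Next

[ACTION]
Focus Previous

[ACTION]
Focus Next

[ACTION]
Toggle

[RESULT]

  Role:       [Guest                                        ▼]
  Priority:   [Critical                                     ▼]
  Public:     [x]                                             
  Email:      [                                              ]
> Company:    [                                              ]
                                                              
                                                              
                                                              
                                                              
                                                              
                                                              
                                                              
                                                              
                                                              
                                                              
                                                              
                                                              


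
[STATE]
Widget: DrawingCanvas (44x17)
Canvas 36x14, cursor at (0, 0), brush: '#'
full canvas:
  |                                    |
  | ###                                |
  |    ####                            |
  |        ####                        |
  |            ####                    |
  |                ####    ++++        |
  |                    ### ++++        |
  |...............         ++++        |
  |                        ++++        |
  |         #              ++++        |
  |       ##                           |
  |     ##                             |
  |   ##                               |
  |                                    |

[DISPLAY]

+                                           
 ###                                        
    ####                                    
        ####                                
            ####                            
                ####    ++++                
                    ### ++++                
...............         ++++                
                        ++++                
         #              ++++                
       ##                                   
     ##                                     
   ##                                       
                                            
                                            
                                            
                                            


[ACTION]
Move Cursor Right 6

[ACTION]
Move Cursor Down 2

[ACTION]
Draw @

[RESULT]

                                            
 ###                                        
    ##@#                                    
        ####                                
            ####                            
                ####    ++++                
                    ### ++++                
...............         ++++                
                        ++++                
         #              ++++                
       ##                                   
     ##                                     
   ##                                       
                                            
                                            
                                            
                                            


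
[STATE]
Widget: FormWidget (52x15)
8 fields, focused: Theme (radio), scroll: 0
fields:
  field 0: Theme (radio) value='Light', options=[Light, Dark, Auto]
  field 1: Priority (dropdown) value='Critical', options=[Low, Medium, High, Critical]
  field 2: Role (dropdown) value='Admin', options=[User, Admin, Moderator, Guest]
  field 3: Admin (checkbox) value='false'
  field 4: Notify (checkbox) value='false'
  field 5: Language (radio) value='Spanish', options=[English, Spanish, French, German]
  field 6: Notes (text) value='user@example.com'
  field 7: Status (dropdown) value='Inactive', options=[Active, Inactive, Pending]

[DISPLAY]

> Theme:      (●) Light  ( ) Dark  ( ) Auto         
  Priority:   [Critical                           ▼]
  Role:       [Admin                              ▼]
  Admin:      [ ]                                   
  Notify:     [ ]                                   
  Language:   ( ) English  (●) Spanish  ( ) French  
  Notes:      [user@example.com                    ]
  Status:     [Inactive                           ▼]
                                                    
                                                    
                                                    
                                                    
                                                    
                                                    
                                                    


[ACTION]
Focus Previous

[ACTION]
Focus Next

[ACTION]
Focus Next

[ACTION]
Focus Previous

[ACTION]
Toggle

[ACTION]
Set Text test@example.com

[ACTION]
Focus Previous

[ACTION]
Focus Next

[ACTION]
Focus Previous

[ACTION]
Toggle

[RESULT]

  Theme:      (●) Light  ( ) Dark  ( ) Auto         
  Priority:   [Critical                           ▼]
  Role:       [Admin                              ▼]
  Admin:      [ ]                                   
  Notify:     [ ]                                   
  Language:   ( ) English  (●) Spanish  ( ) French  
  Notes:      [user@example.com                    ]
> Status:     [Inactive                           ▼]
                                                    
                                                    
                                                    
                                                    
                                                    
                                                    
                                                    


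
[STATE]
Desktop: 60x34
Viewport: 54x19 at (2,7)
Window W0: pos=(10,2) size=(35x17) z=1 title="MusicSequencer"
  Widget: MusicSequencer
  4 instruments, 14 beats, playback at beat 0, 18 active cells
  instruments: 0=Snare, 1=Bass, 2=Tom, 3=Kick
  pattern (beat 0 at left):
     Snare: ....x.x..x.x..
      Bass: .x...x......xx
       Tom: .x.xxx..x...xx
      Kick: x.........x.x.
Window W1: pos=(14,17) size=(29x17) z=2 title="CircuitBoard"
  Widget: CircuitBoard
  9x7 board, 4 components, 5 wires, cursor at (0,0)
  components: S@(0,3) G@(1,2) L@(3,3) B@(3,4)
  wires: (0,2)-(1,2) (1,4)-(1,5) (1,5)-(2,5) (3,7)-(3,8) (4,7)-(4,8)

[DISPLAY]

        ┃  Bass·█···█······██             ┃           
        ┃   Tom·█·███··█···██             ┃           
        ┃  Kick█·········█·█·             ┃           
        ┃                                 ┃           
        ┃                                 ┃           
        ┃                                 ┃           
        ┃                                 ┃           
        ┃                                 ┃           
        ┃                                 ┃           
        ┃                                 ┃           
        ┃   ┏━━━━━━━━━━━━━━━━━━━━━━━━━━━┓ ┃           
        ┗━━━┃ CircuitBoard              ┃━┛           
            ┠───────────────────────────┨             
            ┃   0 1 2 3 4 5 6 7 8       ┃             
            ┃0  [.]      ·   S          ┃             
            ┃            │              ┃             
            ┃1           G       · ─ ·  ┃             
            ┃                        │  ┃             
            ┃2                       ·  ┃             


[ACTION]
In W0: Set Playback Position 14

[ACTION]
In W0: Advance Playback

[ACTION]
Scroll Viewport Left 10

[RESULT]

          ┃  Bass·█···█······██             ┃         
          ┃   Tom·█·███··█···██             ┃         
          ┃  Kick█·········█·█·             ┃         
          ┃                                 ┃         
          ┃                                 ┃         
          ┃                                 ┃         
          ┃                                 ┃         
          ┃                                 ┃         
          ┃                                 ┃         
          ┃                                 ┃         
          ┃   ┏━━━━━━━━━━━━━━━━━━━━━━━━━━━┓ ┃         
          ┗━━━┃ CircuitBoard              ┃━┛         
              ┠───────────────────────────┨           
              ┃   0 1 2 3 4 5 6 7 8       ┃           
              ┃0  [.]      ·   S          ┃           
              ┃            │              ┃           
              ┃1           G       · ─ ·  ┃           
              ┃                        │  ┃           
              ┃2                       ·  ┃           


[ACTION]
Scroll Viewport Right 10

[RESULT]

    ┃  Bass·█···█······██             ┃               
    ┃   Tom·█·███··█···██             ┃               
    ┃  Kick█·········█·█·             ┃               
    ┃                                 ┃               
    ┃                                 ┃               
    ┃                                 ┃               
    ┃                                 ┃               
    ┃                                 ┃               
    ┃                                 ┃               
    ┃                                 ┃               
    ┃   ┏━━━━━━━━━━━━━━━━━━━━━━━━━━━┓ ┃               
    ┗━━━┃ CircuitBoard              ┃━┛               
        ┠───────────────────────────┨                 
        ┃   0 1 2 3 4 5 6 7 8       ┃                 
        ┃0  [.]      ·   S          ┃                 
        ┃            │              ┃                 
        ┃1           G       · ─ ·  ┃                 
        ┃                        │  ┃                 
        ┃2                       ·  ┃                 


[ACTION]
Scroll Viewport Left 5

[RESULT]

         ┃  Bass·█···█······██             ┃          
         ┃   Tom·█·███··█···██             ┃          
         ┃  Kick█·········█·█·             ┃          
         ┃                                 ┃          
         ┃                                 ┃          
         ┃                                 ┃          
         ┃                                 ┃          
         ┃                                 ┃          
         ┃                                 ┃          
         ┃                                 ┃          
         ┃   ┏━━━━━━━━━━━━━━━━━━━━━━━━━━━┓ ┃          
         ┗━━━┃ CircuitBoard              ┃━┛          
             ┠───────────────────────────┨            
             ┃   0 1 2 3 4 5 6 7 8       ┃            
             ┃0  [.]      ·   S          ┃            
             ┃            │              ┃            
             ┃1           G       · ─ ·  ┃            
             ┃                        │  ┃            
             ┃2                       ·  ┃            
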